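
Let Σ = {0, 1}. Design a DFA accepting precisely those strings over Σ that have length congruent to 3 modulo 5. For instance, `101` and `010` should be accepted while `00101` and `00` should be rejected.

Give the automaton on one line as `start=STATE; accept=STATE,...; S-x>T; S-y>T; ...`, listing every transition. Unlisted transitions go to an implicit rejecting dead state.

Only the length mod 5 matters, so use a 5-cycle: from any state, every input symbol moves to the next state, wrapping E back to A. Mark D accepting.
5 states suffice.
       0  1 
>  A   B  B 
   B   C  C 
   C   D  D 
 * D   E  E 
   E   A  A 
(> = start, * = accepting)

start=A; accept=D; A-0>B; A-1>B; B-0>C; B-1>C; C-0>D; C-1>D; D-0>E; D-1>E; E-0>A; E-1>A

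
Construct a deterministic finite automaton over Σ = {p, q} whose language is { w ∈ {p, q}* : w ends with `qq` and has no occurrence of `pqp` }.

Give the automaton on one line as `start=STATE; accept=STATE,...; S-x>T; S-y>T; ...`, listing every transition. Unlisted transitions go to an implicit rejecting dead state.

Run two small machines in parallel and take their product. The first has 3 states tracking how much of the suffix `qq` has currently been matched; the second has 4 states tracking partial matches of the forbidden pattern `pqp`. A product state is a pair (one from each), accepting exactly when both do. Equivalent product states are then merged.
        p   q  
>  S0   S1  S2 
   S1   S1  S3 
   S2   S1  S4 
   S3   S5  S4 
 * S4   S1  S4 
   S5   S5  S5 
(> = start, * = accepting)

start=S0; accept=S4; S0-p>S1; S0-q>S2; S1-p>S1; S1-q>S3; S2-p>S1; S2-q>S4; S3-p>S5; S3-q>S4; S4-p>S1; S4-q>S4; S5-p>S5; S5-q>S5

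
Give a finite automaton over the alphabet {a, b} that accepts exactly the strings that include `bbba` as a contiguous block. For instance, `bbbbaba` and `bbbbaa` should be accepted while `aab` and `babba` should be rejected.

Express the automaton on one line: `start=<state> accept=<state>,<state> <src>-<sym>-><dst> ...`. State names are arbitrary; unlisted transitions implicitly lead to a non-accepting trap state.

Track how much of `bbba` has been matched so far: state S0 is no progress, S4 is the absorbing accept state reached once `bbba` has occurred. Intermediate states record partial matches; on a mismatch, fall back to the longest reusable overlap.
        a   b  
>  S0   S0  S1 
   S1   S0  S2 
   S2   S0  S3 
   S3   S4  S3 
 * S4   S4  S4 
(> = start, * = accepting)

start=S0 accept=S4 S0-a->S0 S0-b->S1 S1-a->S0 S1-b->S2 S2-a->S0 S2-b->S3 S3-a->S4 S3-b->S3 S4-a->S4 S4-b->S4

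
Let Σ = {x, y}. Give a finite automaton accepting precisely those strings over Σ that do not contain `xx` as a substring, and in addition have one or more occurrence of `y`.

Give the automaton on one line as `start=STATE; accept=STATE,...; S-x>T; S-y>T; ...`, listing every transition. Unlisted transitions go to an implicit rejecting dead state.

Build one automaton per condition and run them in lockstep. The first has 3 states tracking partial matches of the forbidden pattern `xx`; the second has 3 states tracking the count of `y`s, saturating at 2. A product state is a pair (one from each), accepting exactly when both do. Equivalent product states are then merged.
A 5-state machine:
        x   y  
>  S0   S1  S2 
   S1   S3  S2 
 * S2   S4  S2 
   S3   S3  S3 
 * S4   S3  S2 
(> = start, * = accepting)

start=S0; accept=S2,S4; S0-x>S1; S0-y>S2; S1-x>S3; S1-y>S2; S2-x>S4; S2-y>S2; S3-x>S3; S3-y>S3; S4-x>S3; S4-y>S2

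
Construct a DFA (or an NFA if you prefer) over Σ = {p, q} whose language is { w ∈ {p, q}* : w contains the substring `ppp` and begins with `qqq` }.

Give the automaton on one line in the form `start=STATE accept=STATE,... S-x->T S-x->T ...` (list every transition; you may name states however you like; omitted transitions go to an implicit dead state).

start=A accept=K A-p->B A-q->C B-p->D B-q->E C-p->B C-q->F D-p->G D-q->E E-p->B E-q->E F-p->B F-q->H G-p->G G-q->G H-p->I H-q->H I-p->J I-q->H J-p->K J-q->H K-p->K K-q->K

Handle the two conditions separately and then intersect. One (4 states) tracks whether and how much of `ppp` has been seen; the other (5 states) tracks whether the input so far still matches the prefix `qqq`. Each combined state is a pair, one component from each; accept when both components accept.
11 states suffice.
       p  q 
>  A   B  C 
   B   D  E 
   C   B  F 
   D   G  E 
   E   B  E 
   F   B  H 
   G   G  G 
   H   I  H 
   I   J  H 
   J   K  H 
 * K   K  K 
(> = start, * = accepting)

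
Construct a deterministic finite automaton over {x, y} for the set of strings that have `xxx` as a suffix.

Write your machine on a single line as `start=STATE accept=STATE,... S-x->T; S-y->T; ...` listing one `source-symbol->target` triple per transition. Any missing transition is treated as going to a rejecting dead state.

Remember how much of `xxx` the current input suffix matches. State q0 means no match yet; q1 means the last symbol is `x`; q2 means the last 2 symbols are `xx`; q3 means the last 3 symbols are `xxx`. Only q3 accepts. On a mismatch, fall back to the longest proper suffix that is still a prefix of `xxx`.
A 4-state machine:
        x   y  
>  q0   q1  q0 
   q1   q2  q0 
   q2   q3  q0 
 * q3   q3  q0 
(> = start, * = accepting)

start=q0; accept=q3; q0-x->q1; q0-y->q0; q1-x->q2; q1-y->q0; q2-x->q3; q2-y->q0; q3-x->q3; q3-y->q0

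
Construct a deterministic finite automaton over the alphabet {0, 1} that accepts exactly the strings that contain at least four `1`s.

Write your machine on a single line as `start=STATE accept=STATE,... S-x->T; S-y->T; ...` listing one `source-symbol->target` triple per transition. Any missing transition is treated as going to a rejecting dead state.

Count `1`s, saturating at 5: states S0 through S4 mean 0 through 4 `1`s seen; S5 means more than 4. Each `1` increments (capped at S5); other symbols loop. Accept from {S4, S5}.
A 6-state machine:
        0   1  
>  S0   S0  S1 
   S1   S1  S2 
   S2   S2  S3 
   S3   S3  S4 
 * S4   S4  S5 
 * S5   S5  S5 
(> = start, * = accepting)

start=S0; accept=S4,S5; S0-0->S0; S0-1->S1; S1-0->S1; S1-1->S2; S2-0->S2; S2-1->S3; S3-0->S3; S3-1->S4; S4-0->S4; S4-1->S5; S5-0->S5; S5-1->S5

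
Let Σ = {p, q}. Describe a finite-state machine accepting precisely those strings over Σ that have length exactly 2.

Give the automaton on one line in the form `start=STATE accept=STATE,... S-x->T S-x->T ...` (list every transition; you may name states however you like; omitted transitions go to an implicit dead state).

start=S0 accept=S2 S0-p->S1 S0-q->S1 S1-p->S2 S1-q->S2 S2-p->S3 S2-q->S3 S3-p->S3 S3-q->S3

Count input length up to 3: every symbol moves from S0 toward S3, which means 'more than 2' and absorbs. Accept from {S2}.
4 states suffice.
        p   q  
>  S0   S1  S1 
   S1   S2  S2 
 * S2   S3  S3 
   S3   S3  S3 
(> = start, * = accepting)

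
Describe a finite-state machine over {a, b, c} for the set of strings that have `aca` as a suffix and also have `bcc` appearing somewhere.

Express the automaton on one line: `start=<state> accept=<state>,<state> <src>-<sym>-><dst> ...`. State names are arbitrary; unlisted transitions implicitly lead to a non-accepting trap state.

Handle the two conditions separately and then intersect. The first has 4 states tracking how much of the suffix `aca` has currently been matched; the second has 4 states tracking whether and how much of `bcc` has been seen. A product state is a pair (one from each), accepting exactly when both do. After merging equivalent states the machine shrinks.
7 states suffice.
        a   b   c  
>  S0   S0  S1  S0 
   S1   S0  S1  S2 
   S2   S0  S1  S3 
   S3   S4  S3  S3 
   S4   S4  S3  S5 
   S5   S6  S3  S3 
 * S6   S4  S3  S5 
(> = start, * = accepting)

start=S0 accept=S6 S0-a->S0 S0-b->S1 S0-c->S0 S1-a->S0 S1-b->S1 S1-c->S2 S2-a->S0 S2-b->S1 S2-c->S3 S3-a->S4 S3-b->S3 S3-c->S3 S4-a->S4 S4-b->S3 S4-c->S5 S5-a->S6 S5-b->S3 S5-c->S3 S6-a->S4 S6-b->S3 S6-c->S5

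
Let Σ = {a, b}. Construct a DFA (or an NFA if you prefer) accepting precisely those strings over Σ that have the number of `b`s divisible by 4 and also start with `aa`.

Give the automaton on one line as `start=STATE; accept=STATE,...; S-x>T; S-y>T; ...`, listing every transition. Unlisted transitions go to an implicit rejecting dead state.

Run two small machines in parallel and take their product. One (4 states) tracks the count of `b`s modulo 4; the other (4 states) tracks whether the input so far still matches the prefix `aa`. Each combined state is a pair, one component from each; accept when both components accept.
With 10 states:
        a   b  
>  s0   s1  s2 
   s1   s3  s2 
   s2   s2  s4 
 * s3   s3  s5 
   s4   s4  s6 
   s5   s5  s7 
   s6   s6  s8 
   s7   s7  s9 
   s8   s8  s2 
   s9   s9  s3 
(> = start, * = accepting)

start=s0; accept=s3; s0-a>s1; s0-b>s2; s1-a>s3; s1-b>s2; s2-a>s2; s2-b>s4; s3-a>s3; s3-b>s5; s4-a>s4; s4-b>s6; s5-a>s5; s5-b>s7; s6-a>s6; s6-b>s8; s7-a>s7; s7-b>s9; s8-a>s8; s8-b>s2; s9-a>s9; s9-b>s3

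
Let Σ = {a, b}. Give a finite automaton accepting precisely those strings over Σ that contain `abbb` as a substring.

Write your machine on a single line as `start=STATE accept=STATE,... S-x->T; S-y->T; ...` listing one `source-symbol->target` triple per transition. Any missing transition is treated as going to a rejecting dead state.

States q0..q3 record the length of the longest prefix of `abbb` that matches the current input suffix. Reaching q4 means `abbb` has been seen, and we stay there forever. Accept from q4.
A 5-state machine:
        a   b  
>  q0   q1  q0 
   q1   q1  q2 
   q2   q1  q3 
   q3   q1  q4 
 * q4   q4  q4 
(> = start, * = accepting)

start=q0; accept=q4; q0-a->q1; q0-b->q0; q1-a->q1; q1-b->q2; q2-a->q1; q2-b->q3; q3-a->q1; q3-b->q4; q4-a->q4; q4-b->q4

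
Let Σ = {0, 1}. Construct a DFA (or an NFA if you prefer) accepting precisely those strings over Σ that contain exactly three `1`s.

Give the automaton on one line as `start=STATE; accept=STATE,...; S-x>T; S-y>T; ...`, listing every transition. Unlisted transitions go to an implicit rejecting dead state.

Only the number of `1`s matters, and only up to 4. Make a chain q0 → q1 → q2 → q3 → q4 advanced by each `1` (with q4 absorbing); every other symbol self-loops. The accepting set is {q3}.
A 5-state machine:
        0   1  
>  q0   q0  q1 
   q1   q1  q2 
   q2   q2  q3 
 * q3   q3  q4 
   q4   q4  q4 
(> = start, * = accepting)

start=q0; accept=q3; q0-0>q0; q0-1>q1; q1-0>q1; q1-1>q2; q2-0>q2; q2-1>q3; q3-0>q3; q3-1>q4; q4-0>q4; q4-1>q4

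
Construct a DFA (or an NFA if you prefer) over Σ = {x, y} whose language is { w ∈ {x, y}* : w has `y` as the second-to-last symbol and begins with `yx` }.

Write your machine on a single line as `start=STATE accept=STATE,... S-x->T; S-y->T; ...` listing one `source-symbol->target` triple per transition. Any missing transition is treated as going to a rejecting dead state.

Run two small machines in parallel and take their product. The first has 7 states tracking the last 2 symbols read; the second has 4 states tracking whether the input so far still matches the prefix `yx`. A product state is a pair (one from each), accepting exactly when both do. After merging equivalent states the machine shrinks.
        x   y  
>  q0   q1  q2 
   q1   q1  q1 
   q2   q3  q1 
 * q3   q4  q5 
   q4   q4  q5 
   q5   q3  q6 
 * q6   q3  q6 
(> = start, * = accepting)

start=q0; accept=q3,q6; q0-x->q1; q0-y->q2; q1-x->q1; q1-y->q1; q2-x->q3; q2-y->q1; q3-x->q4; q3-y->q5; q4-x->q4; q4-y->q5; q5-x->q3; q5-y->q6; q6-x->q3; q6-y->q6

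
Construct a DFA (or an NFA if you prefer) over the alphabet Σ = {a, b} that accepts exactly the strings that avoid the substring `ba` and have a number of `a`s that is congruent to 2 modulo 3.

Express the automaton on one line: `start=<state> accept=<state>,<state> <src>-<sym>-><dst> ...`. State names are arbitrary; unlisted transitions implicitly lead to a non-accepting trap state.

start=q0 accept=q3,q4 q0-a->q1 q0-b->q2 q1-a->q3 q1-b->q2 q2-a->q2 q2-b->q2 q3-a->q0 q3-b->q4 q4-a->q2 q4-b->q4

Build one automaton per condition and run them in lockstep. The first has 3 states tracking partial matches of the forbidden pattern `ba`; the second has 3 states tracking the count of `a`s modulo 3. A product state is a pair (one from each), accepting exactly when both do. Equivalent product states are then merged.
With 5 states:
        a   b  
>  q0   q1  q2 
   q1   q3  q2 
   q2   q2  q2 
 * q3   q0  q4 
 * q4   q2  q4 
(> = start, * = accepting)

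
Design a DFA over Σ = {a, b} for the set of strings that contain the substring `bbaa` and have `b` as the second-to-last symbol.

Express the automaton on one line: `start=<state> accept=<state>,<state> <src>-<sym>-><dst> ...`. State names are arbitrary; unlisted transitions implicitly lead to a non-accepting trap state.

Handle the two conditions separately and then intersect. One (5 states) tracks whether and how much of `bbaa` has been seen; the other (7 states) tracks the last 2 symbols read. Each combined state is a pair, one component from each; accept when both components accept. After merging equivalent states the machine shrinks.
        a   b  
>  q0   q0  q1 
   q1   q0  q2 
   q2   q3  q2 
   q3   q4  q1 
   q4   q4  q5 
   q5   q6  q7 
 * q6   q4  q5 
 * q7   q6  q7 
(> = start, * = accepting)

start=q0 accept=q6,q7 q0-a->q0 q0-b->q1 q1-a->q0 q1-b->q2 q2-a->q3 q2-b->q2 q3-a->q4 q3-b->q1 q4-a->q4 q4-b->q5 q5-a->q6 q5-b->q7 q6-a->q4 q6-b->q5 q7-a->q6 q7-b->q7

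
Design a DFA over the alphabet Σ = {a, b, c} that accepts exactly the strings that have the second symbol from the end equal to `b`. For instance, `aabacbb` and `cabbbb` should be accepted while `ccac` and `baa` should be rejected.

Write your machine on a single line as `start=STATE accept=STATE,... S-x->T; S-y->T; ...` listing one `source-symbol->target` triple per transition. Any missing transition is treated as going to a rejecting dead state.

A DFA must remember the last 2 symbols (since which symbol is second-to-last isn't known until the input ends). Use one state per possible window of the last ≤2 symbols; accept from those whose window starts with `b`.
A 13-state machine:
          a    b    c  
>  s0     s1   s2   s3 
   s1     s4   s5   s6 
   s2     s7   s8   s9 
   s3    s10  s11  s12 
   s4     s4   s5   s6 
   s5     s7   s8   s9 
   s6    s10  s11  s12 
 * s7     s4   s5   s6 
 * s8     s7   s8   s9 
 * s9    s10  s11  s12 
   s10    s4   s5   s6 
   s11    s7   s8   s9 
   s12   s10  s11  s12 
(> = start, * = accepting)

start=s0; accept=s7,s8,s9; s0-a->s1; s0-b->s2; s0-c->s3; s1-a->s4; s1-b->s5; s1-c->s6; s2-a->s7; s2-b->s8; s2-c->s9; s3-a->s10; s3-b->s11; s3-c->s12; s4-a->s4; s4-b->s5; s4-c->s6; s5-a->s7; s5-b->s8; s5-c->s9; s6-a->s10; s6-b->s11; s6-c->s12; s7-a->s4; s7-b->s5; s7-c->s6; s8-a->s7; s8-b->s8; s8-c->s9; s9-a->s10; s9-b->s11; s9-c->s12; s10-a->s4; s10-b->s5; s10-c->s6; s11-a->s7; s11-b->s8; s11-c->s9; s12-a->s10; s12-b->s11; s12-c->s12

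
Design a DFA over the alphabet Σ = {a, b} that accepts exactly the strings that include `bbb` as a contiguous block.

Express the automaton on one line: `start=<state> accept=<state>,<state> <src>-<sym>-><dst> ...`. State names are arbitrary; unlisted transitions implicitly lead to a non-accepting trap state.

Track how much of `bbb` has been matched so far: state q0 is no progress, q3 is the absorbing accept state reached once `bbb` has occurred. Intermediate states record partial matches; on a mismatch, fall back to the longest reusable overlap.
        a   b  
>  q0   q0  q1 
   q1   q0  q2 
   q2   q0  q3 
 * q3   q3  q3 
(> = start, * = accepting)

start=q0 accept=q3 q0-a->q0 q0-b->q1 q1-a->q0 q1-b->q2 q2-a->q0 q2-b->q3 q3-a->q3 q3-b->q3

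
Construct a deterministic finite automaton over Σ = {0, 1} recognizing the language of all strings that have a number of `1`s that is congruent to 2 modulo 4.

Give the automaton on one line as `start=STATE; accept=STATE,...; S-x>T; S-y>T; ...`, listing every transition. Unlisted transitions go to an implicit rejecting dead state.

start=S0; accept=S2; S0-0>S0; S0-1>S1; S1-0>S1; S1-1>S2; S2-0>S2; S2-1>S3; S3-0>S3; S3-1>S0

Keep the running count of `1`s modulo 4: each `1` advances along the cycle S0 → S1 → S2 → S3 → S0 while other symbols loop. Accept at S2.
        0   1  
>  S0   S0  S1 
   S1   S1  S2 
 * S2   S2  S3 
   S3   S3  S0 
(> = start, * = accepting)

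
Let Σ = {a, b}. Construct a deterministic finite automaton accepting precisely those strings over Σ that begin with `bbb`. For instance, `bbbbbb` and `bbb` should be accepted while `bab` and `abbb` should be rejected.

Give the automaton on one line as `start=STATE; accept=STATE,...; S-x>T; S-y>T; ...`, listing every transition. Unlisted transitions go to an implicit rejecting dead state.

Walk along `bbb` while the input agrees: from S0 take `b` to S1, and so on. Any deviation drops to the rejecting sink S4. Once S3 is reached the prefix is confirmed and every continuation is accepted.
With 5 states:
        a   b  
>  S0   S4  S1 
   S1   S4  S2 
   S2   S4  S3 
 * S3   S3  S3 
   S4   S4  S4 
(> = start, * = accepting)

start=S0; accept=S3; S0-a>S4; S0-b>S1; S1-a>S4; S1-b>S2; S2-a>S4; S2-b>S3; S3-a>S3; S3-b>S3; S4-a>S4; S4-b>S4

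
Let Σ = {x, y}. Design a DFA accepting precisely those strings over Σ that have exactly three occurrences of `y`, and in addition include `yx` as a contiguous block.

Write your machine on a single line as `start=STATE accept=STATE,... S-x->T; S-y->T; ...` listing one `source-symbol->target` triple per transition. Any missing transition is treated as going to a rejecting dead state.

start=A; accept=G; A-x->A; A-y->B; B-x->C; B-y->D; C-x->C; C-y->E; D-x->E; D-y->F; E-x->E; E-y->G; F-x->G; F-y->H; G-x->G; G-y->H; H-x->H; H-y->H

Handle the two conditions separately and then intersect. The first has 5 states tracking the count of `y`s, saturating at 4; the second has 3 states tracking whether and how much of `yx` has been seen. A product state is a pair (one from each), accepting exactly when both do. After merging equivalent states the machine shrinks.
With 8 states:
       x  y 
>  A   A  B 
   B   C  D 
   C   C  E 
   D   E  F 
   E   E  G 
   F   G  H 
 * G   G  H 
   H   H  H 
(> = start, * = accepting)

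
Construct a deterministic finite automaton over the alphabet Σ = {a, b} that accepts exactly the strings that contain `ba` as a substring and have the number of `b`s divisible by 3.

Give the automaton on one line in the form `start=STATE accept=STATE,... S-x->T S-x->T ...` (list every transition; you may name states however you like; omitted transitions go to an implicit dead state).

start=q0 accept=q6 q0-a->q0 q0-b->q1 q1-a->q2 q1-b->q3 q2-a->q2 q2-b->q4 q3-a->q4 q3-b->q5 q4-a->q4 q4-b->q6 q5-a->q6 q5-b->q1 q6-a->q6 q6-b->q2

Run two small machines in parallel and take their product. The first has 3 states tracking whether and how much of `ba` has been seen; the second has 3 states tracking the count of `b`s modulo 3. A product state is a pair (one from each), accepting exactly when both do.
A 7-state machine:
        a   b  
>  q0   q0  q1 
   q1   q2  q3 
   q2   q2  q4 
   q3   q4  q5 
   q4   q4  q6 
   q5   q6  q1 
 * q6   q6  q2 
(> = start, * = accepting)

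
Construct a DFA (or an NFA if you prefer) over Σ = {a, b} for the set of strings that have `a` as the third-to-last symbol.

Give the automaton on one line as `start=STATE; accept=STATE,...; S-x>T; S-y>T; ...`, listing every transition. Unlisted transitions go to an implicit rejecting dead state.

start=q0; accept=q7,q8,q9,q10; q0-a>q1; q0-b>q2; q1-a>q3; q1-b>q4; q2-a>q5; q2-b>q6; q3-a>q7; q3-b>q8; q4-a>q9; q4-b>q10; q5-a>q11; q5-b>q12; q6-a>q13; q6-b>q14; q7-a>q7; q7-b>q8; q8-a>q9; q8-b>q10; q9-a>q11; q9-b>q12; q10-a>q13; q10-b>q14; q11-a>q7; q11-b>q8; q12-a>q9; q12-b>q10; q13-a>q11; q13-b>q12; q14-a>q13; q14-b>q14

A DFA must remember the last 3 symbols (since which symbol is third-to-last isn't known until the input ends). Use one state per possible window of the last ≤3 symbols; accept from those whose window starts with `a`.
With 15 states:
          a    b  
>  q0     q1   q2 
   q1     q3   q4 
   q2     q5   q6 
   q3     q7   q8 
   q4     q9  q10 
   q5    q11  q12 
   q6    q13  q14 
 * q7     q7   q8 
 * q8     q9  q10 
 * q9    q11  q12 
 * q10   q13  q14 
   q11    q7   q8 
   q12    q9  q10 
   q13   q11  q12 
   q14   q13  q14 
(> = start, * = accepting)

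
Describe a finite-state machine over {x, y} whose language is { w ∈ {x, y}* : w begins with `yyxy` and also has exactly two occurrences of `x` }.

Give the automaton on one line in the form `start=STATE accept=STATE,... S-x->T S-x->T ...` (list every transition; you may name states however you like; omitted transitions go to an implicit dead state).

start=q0 accept=q9 q0-x->q1 q0-y->q2 q1-x->q3 q1-y->q1 q2-x->q1 q2-y->q4 q3-x->q5 q3-y->q3 q4-x->q6 q4-y->q7 q5-x->q5 q5-y->q5 q6-x->q3 q6-y->q8 q7-x->q1 q7-y->q7 q8-x->q9 q8-y->q8 q9-x->q10 q9-y->q9 q10-x->q10 q10-y->q10

Run two small machines in parallel and take their product. One (6 states) tracks whether the input so far still matches the prefix `yyxy`; the other (4 states) tracks the count of `x`s, saturating at 3. Each combined state is a pair, one component from each; accept when both components accept.
11 states suffice.
          x    y  
>  q0     q1   q2 
   q1     q3   q1 
   q2     q1   q4 
   q3     q5   q3 
   q4     q6   q7 
   q5     q5   q5 
   q6     q3   q8 
   q7     q1   q7 
   q8     q9   q8 
 * q9    q10   q9 
   q10   q10  q10 
(> = start, * = accepting)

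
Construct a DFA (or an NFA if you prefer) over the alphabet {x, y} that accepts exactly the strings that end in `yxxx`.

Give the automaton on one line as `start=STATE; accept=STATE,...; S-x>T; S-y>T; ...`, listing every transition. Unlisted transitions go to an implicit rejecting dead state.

start=S0; accept=S4; S0-x>S0; S0-y>S1; S1-x>S2; S1-y>S1; S2-x>S3; S2-y>S1; S3-x>S4; S3-y>S1; S4-x>S0; S4-y>S1

Let each state record the length of the longest suffix of the input read so far that is also a prefix of `yxxx`. S1 means the last symbol is `y`; S2 means the last 2 symbols are `yx`; S3 means the last 3 symbols are `yxx`; S4 means the last 4 symbols are `yxxx`. Accept only at S4, where the string currently ends in `yxxx`.
With 5 states:
        x   y  
>  S0   S0  S1 
   S1   S2  S1 
   S2   S3  S1 
   S3   S4  S1 
 * S4   S0  S1 
(> = start, * = accepting)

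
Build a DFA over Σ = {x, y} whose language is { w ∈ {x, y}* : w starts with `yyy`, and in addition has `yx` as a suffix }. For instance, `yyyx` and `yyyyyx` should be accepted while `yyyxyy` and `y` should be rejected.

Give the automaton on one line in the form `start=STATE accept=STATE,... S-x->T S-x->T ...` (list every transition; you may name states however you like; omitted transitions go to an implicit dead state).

start=S0 accept=S5 S0-x->S1 S0-y->S2 S1-x->S1 S1-y->S1 S2-x->S1 S2-y->S3 S3-x->S1 S3-y->S4 S4-x->S5 S4-y->S4 S5-x->S6 S5-y->S4 S6-x->S6 S6-y->S4

Run two small machines in parallel and take their product. One (5 states) tracks whether the input so far still matches the prefix `yyy`; the other (3 states) tracks how much of the suffix `yx` has currently been matched. Each combined state is a pair, one component from each; accept when both components accept. Minimizing collapses redundant product states.
7 states suffice.
        x   y  
>  S0   S1  S2 
   S1   S1  S1 
   S2   S1  S3 
   S3   S1  S4 
   S4   S5  S4 
 * S5   S6  S4 
   S6   S6  S4 
(> = start, * = accepting)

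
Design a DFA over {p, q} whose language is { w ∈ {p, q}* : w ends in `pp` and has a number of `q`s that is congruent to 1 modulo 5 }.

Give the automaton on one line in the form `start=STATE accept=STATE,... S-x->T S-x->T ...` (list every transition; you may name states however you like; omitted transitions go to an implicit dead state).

Handle the two conditions separately and then intersect. The first has 3 states tracking how much of the suffix `pp` has currently been matched; the second has 5 states tracking the count of `q`s modulo 5. A product state is a pair (one from each), accepting exactly when both do. Equivalent product states are then merged.
       p  q 
>  A   A  B 
   B   C  D 
   C   E  D 
   D   D  F 
 * E   E  D 
   F   F  G 
   G   G  A 
(> = start, * = accepting)

start=A accept=E A-p->A A-q->B B-p->C B-q->D C-p->E C-q->D D-p->D D-q->F E-p->E E-q->D F-p->F F-q->G G-p->G G-q->A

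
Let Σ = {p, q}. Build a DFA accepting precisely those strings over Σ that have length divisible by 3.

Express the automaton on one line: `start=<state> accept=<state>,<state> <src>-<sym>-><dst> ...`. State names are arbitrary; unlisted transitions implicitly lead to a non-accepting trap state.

Count input length modulo 3: every symbol advances one step around the cycle A → B → C → A. Accept at A.
With 3 states:
       p  q 
>* A   B  B 
   B   C  C 
   C   A  A 
(> = start, * = accepting)

start=A accept=A A-p->B A-q->B B-p->C B-q->C C-p->A C-q->A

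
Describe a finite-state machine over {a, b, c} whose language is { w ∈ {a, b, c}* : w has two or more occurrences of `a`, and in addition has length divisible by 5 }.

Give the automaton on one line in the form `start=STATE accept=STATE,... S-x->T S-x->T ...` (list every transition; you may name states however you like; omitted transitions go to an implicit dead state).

start=q0 accept=q12 q0-a->q1 q0-b->q2 q0-c->q2 q1-a->q3 q1-b->q4 q1-c->q4 q2-a->q4 q2-b->q5 q2-c->q5 q3-a->q6 q3-b->q6 q3-c->q6 q4-a->q6 q4-b->q7 q4-c->q7 q5-a->q7 q5-b->q8 q5-c->q8 q6-a->q9 q6-b->q9 q6-c->q9 q7-a->q9 q7-b->q10 q7-c->q10 q8-a->q10 q8-b->q11 q8-c->q11 q9-a->q12 q9-b->q12 q9-c->q12 q10-a->q12 q10-b->q13 q10-c->q13 q11-a->q13 q11-b->q0 q11-c->q0 q12-a->q14 q12-b->q14 q12-c->q14 q13-a->q14 q13-b->q1 q13-c->q1 q14-a->q3 q14-b->q3 q14-c->q3

Handle the two conditions separately and then intersect. The first has 4 states tracking the count of `a`s, saturating at 3; the second has 5 states tracking the input length modulo 5. A product state is a pair (one from each), accepting exactly when both do. Equivalent product states are then merged.
          a    b    c  
>  q0     q1   q2   q2 
   q1     q3   q4   q4 
   q2     q4   q5   q5 
   q3     q6   q6   q6 
   q4     q6   q7   q7 
   q5     q7   q8   q8 
   q6     q9   q9   q9 
   q7     q9  q10  q10 
   q8    q10  q11  q11 
   q9    q12  q12  q12 
   q10   q12  q13  q13 
   q11   q13   q0   q0 
 * q12   q14  q14  q14 
   q13   q14   q1   q1 
   q14    q3   q3   q3 
(> = start, * = accepting)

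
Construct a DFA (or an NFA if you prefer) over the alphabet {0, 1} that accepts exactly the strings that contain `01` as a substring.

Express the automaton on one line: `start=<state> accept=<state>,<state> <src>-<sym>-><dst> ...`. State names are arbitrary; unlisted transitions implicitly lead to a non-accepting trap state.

start=S0 accept=S2 S0-0->S1 S0-1->S0 S1-0->S1 S1-1->S2 S2-0->S2 S2-1->S2

States S0..S1 record the length of the longest prefix of `01` that matches the current input suffix. Reaching S2 means `01` has been seen, and we stay there forever. Accept from S2.
A 3-state machine:
        0   1  
>  S0   S1  S0 
   S1   S1  S2 
 * S2   S2  S2 
(> = start, * = accepting)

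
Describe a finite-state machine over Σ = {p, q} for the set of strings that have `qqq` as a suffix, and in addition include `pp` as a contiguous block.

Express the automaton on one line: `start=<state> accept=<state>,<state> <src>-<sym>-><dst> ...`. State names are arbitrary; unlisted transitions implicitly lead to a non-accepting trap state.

start=S0 accept=S5 S0-p->S1 S0-q->S0 S1-p->S2 S1-q->S0 S2-p->S2 S2-q->S3 S3-p->S2 S3-q->S4 S4-p->S2 S4-q->S5 S5-p->S2 S5-q->S5

Handle the two conditions separately and then intersect. One (4 states) tracks how much of the suffix `qqq` has currently been matched; the other (3 states) tracks whether and how much of `pp` has been seen. Each combined state is a pair, one component from each; accept when both components accept. After merging equivalent states the machine shrinks.
        p   q  
>  S0   S1  S0 
   S1   S2  S0 
   S2   S2  S3 
   S3   S2  S4 
   S4   S2  S5 
 * S5   S2  S5 
(> = start, * = accepting)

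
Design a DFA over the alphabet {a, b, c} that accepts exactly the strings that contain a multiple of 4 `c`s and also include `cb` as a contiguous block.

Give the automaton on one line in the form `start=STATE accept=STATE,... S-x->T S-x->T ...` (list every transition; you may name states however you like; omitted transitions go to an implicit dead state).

start=q0 accept=q11 q0-a->q0 q0-b->q0 q0-c->q1 q1-a->q2 q1-b->q3 q1-c->q4 q2-a->q2 q2-b->q2 q2-c->q4 q3-a->q3 q3-b->q3 q3-c->q5 q4-a->q6 q4-b->q5 q4-c->q7 q5-a->q5 q5-b->q5 q5-c->q8 q6-a->q6 q6-b->q6 q6-c->q7 q7-a->q9 q7-b->q8 q7-c->q10 q8-a->q8 q8-b->q8 q8-c->q11 q9-a->q9 q9-b->q9 q9-c->q10 q10-a->q0 q10-b->q11 q10-c->q1 q11-a->q11 q11-b->q11 q11-c->q3

Handle the two conditions separately and then intersect. One (4 states) tracks the count of `c`s modulo 4; the other (3 states) tracks whether and how much of `cb` has been seen. Each combined state is a pair, one component from each; accept when both components accept.
With 12 states:
          a    b    c  
>  q0     q0   q0   q1 
   q1     q2   q3   q4 
   q2     q2   q2   q4 
   q3     q3   q3   q5 
   q4     q6   q5   q7 
   q5     q5   q5   q8 
   q6     q6   q6   q7 
   q7     q9   q8  q10 
   q8     q8   q8  q11 
   q9     q9   q9  q10 
   q10    q0  q11   q1 
 * q11   q11  q11   q3 
(> = start, * = accepting)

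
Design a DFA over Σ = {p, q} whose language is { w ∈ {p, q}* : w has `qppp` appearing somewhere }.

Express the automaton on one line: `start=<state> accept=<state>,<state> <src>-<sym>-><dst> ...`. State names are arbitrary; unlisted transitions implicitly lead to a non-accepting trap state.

Track how much of `qppp` has been matched so far: state S0 is no progress, S4 is the absorbing accept state reached once `qppp` has occurred. Intermediate states record partial matches; on a mismatch, fall back to the longest reusable overlap.
        p   q  
>  S0   S0  S1 
   S1   S2  S1 
   S2   S3  S1 
   S3   S4  S1 
 * S4   S4  S4 
(> = start, * = accepting)

start=S0 accept=S4 S0-p->S0 S0-q->S1 S1-p->S2 S1-q->S1 S2-p->S3 S2-q->S1 S3-p->S4 S3-q->S1 S4-p->S4 S4-q->S4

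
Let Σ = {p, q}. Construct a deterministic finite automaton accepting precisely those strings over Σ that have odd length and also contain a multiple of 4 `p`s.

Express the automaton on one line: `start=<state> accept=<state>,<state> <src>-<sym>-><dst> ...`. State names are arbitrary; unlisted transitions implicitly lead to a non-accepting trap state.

Handle the two conditions separately and then intersect. One (2 states) tracks the input length modulo 2; the other (4 states) tracks the count of `p`s modulo 4. Each combined state is a pair, one component from each; accept when both components accept.
With 8 states:
       p  q 
>  A   B  C 
   B   D  E 
 * C   E  A 
   D   F  G 
   E   G  B 
   F   A  H 
   G   H  D 
   H   C  F 
(> = start, * = accepting)

start=A accept=C A-p->B A-q->C B-p->D B-q->E C-p->E C-q->A D-p->F D-q->G E-p->G E-q->B F-p->A F-q->H G-p->H G-q->D H-p->C H-q->F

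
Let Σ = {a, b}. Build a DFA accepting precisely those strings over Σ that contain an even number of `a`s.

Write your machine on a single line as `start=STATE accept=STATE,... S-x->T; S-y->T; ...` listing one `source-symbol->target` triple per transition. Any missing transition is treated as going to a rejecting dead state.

Keep the running count of `a`s modulo 2: each `a` advances along the cycle S0 → S1 → S0 while other symbols loop. Accept at S0.
        a   b  
>* S0   S1  S0 
   S1   S0  S1 
(> = start, * = accepting)

start=S0; accept=S0; S0-a->S1; S0-b->S0; S1-a->S0; S1-b->S1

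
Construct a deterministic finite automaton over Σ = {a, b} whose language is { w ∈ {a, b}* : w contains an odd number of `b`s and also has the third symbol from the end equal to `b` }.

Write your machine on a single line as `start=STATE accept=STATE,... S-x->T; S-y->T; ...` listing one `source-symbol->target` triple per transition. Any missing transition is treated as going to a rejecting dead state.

Handle the two conditions separately and then intersect. The first has 2 states tracking the count of `b`s modulo 2; the second has 15 states tracking the last 3 symbols read. A product state is a pair (one from each), accepting exactly when both do. Minimizing collapses redundant product states.
A 12-state machine:
          a    b  
>  q0     q0   q1 
   q1     q2   q3 
   q2     q4   q5 
   q3     q6   q7 
 * q4     q8   q5 
   q5     q6   q9 
   q6     q0  q10 
 * q7    q11   q3 
   q8     q8   q5 
   q9    q11   q3 
 * q10    q2   q3 
 * q11    q4   q5 
(> = start, * = accepting)

start=q0; accept=q4,q7,q10,q11; q0-a->q0; q0-b->q1; q1-a->q2; q1-b->q3; q2-a->q4; q2-b->q5; q3-a->q6; q3-b->q7; q4-a->q8; q4-b->q5; q5-a->q6; q5-b->q9; q6-a->q0; q6-b->q10; q7-a->q11; q7-b->q3; q8-a->q8; q8-b->q5; q9-a->q11; q9-b->q3; q10-a->q2; q10-b->q3; q11-a->q4; q11-b->q5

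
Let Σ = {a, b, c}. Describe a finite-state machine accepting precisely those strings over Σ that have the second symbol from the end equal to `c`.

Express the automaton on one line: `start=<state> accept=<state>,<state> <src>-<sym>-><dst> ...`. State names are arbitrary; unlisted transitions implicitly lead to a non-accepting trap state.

start=q0 accept=q10,q11,q12 q0-a->q1 q0-b->q2 q0-c->q3 q1-a->q4 q1-b->q5 q1-c->q6 q2-a->q7 q2-b->q8 q2-c->q9 q3-a->q10 q3-b->q11 q3-c->q12 q4-a->q4 q4-b->q5 q4-c->q6 q5-a->q7 q5-b->q8 q5-c->q9 q6-a->q10 q6-b->q11 q6-c->q12 q7-a->q4 q7-b->q5 q7-c->q6 q8-a->q7 q8-b->q8 q8-c->q9 q9-a->q10 q9-b->q11 q9-c->q12 q10-a->q4 q10-b->q5 q10-c->q6 q11-a->q7 q11-b->q8 q11-c->q9 q12-a->q10 q12-b->q11 q12-c->q12

A DFA must remember the last 2 symbols (since which symbol is second-to-last isn't known until the input ends). Use one state per possible window of the last ≤2 symbols; accept from those whose window starts with `c`.
13 states suffice.
          a    b    c  
>  q0     q1   q2   q3 
   q1     q4   q5   q6 
   q2     q7   q8   q9 
   q3    q10  q11  q12 
   q4     q4   q5   q6 
   q5     q7   q8   q9 
   q6    q10  q11  q12 
   q7     q4   q5   q6 
   q8     q7   q8   q9 
   q9    q10  q11  q12 
 * q10    q4   q5   q6 
 * q11    q7   q8   q9 
 * q12   q10  q11  q12 
(> = start, * = accepting)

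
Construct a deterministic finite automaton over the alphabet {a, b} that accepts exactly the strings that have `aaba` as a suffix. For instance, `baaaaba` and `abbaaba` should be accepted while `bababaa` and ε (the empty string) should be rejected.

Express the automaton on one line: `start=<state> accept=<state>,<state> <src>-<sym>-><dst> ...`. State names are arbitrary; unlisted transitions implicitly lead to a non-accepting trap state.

Remember how much of `aaba` the current input suffix matches. State S0 means no match yet; S1 means the last symbol is `a`; S2 means the last 2 symbols are `aa`; S3 means the last 3 symbols are `aab`; S4 means the last 4 symbols are `aaba`. Only S4 accepts. On a mismatch, fall back to the longest proper suffix that is still a prefix of `aaba`.
        a   b  
>  S0   S1  S0 
   S1   S2  S0 
   S2   S2  S3 
   S3   S4  S0 
 * S4   S2  S0 
(> = start, * = accepting)

start=S0 accept=S4 S0-a->S1 S0-b->S0 S1-a->S2 S1-b->S0 S2-a->S2 S2-b->S3 S3-a->S4 S3-b->S0 S4-a->S2 S4-b->S0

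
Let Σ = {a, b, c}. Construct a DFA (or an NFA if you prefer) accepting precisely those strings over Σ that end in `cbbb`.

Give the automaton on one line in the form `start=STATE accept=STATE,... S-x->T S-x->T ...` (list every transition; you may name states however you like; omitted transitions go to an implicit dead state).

Remember how much of `cbbb` the current input suffix matches. State s0 means no match yet; s1 means the last symbol is `c`; s2 means the last 2 symbols are `cb`; s3 means the last 3 symbols are `cbb`; s4 means the last 4 symbols are `cbbb`. Only s4 accepts. On a mismatch, fall back to the longest proper suffix that is still a prefix of `cbbb`.
        a   b   c  
>  s0   s0  s0  s1 
   s1   s0  s2  s1 
   s2   s0  s3  s1 
   s3   s0  s4  s1 
 * s4   s0  s0  s1 
(> = start, * = accepting)

start=s0 accept=s4 s0-a->s0 s0-b->s0 s0-c->s1 s1-a->s0 s1-b->s2 s1-c->s1 s2-a->s0 s2-b->s3 s2-c->s1 s3-a->s0 s3-b->s4 s3-c->s1 s4-a->s0 s4-b->s0 s4-c->s1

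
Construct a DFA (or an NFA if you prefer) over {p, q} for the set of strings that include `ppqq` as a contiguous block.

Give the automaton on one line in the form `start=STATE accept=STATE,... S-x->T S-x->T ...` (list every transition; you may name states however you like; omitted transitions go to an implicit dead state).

Track how much of `ppqq` has been matched so far: state S0 is no progress, S4 is the absorbing accept state reached once `ppqq` has occurred. Intermediate states record partial matches; on a mismatch, fall back to the longest reusable overlap.
With 5 states:
        p   q  
>  S0   S1  S0 
   S1   S2  S0 
   S2   S2  S3 
   S3   S1  S4 
 * S4   S4  S4 
(> = start, * = accepting)

start=S0 accept=S4 S0-p->S1 S0-q->S0 S1-p->S2 S1-q->S0 S2-p->S2 S2-q->S3 S3-p->S1 S3-q->S4 S4-p->S4 S4-q->S4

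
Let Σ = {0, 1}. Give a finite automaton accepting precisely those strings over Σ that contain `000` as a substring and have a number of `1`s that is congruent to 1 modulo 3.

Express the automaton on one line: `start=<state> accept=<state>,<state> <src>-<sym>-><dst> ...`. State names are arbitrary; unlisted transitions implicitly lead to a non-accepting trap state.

start=q0 accept=q9 q0-0->q1 q0-1->q2 q1-0->q3 q1-1->q2 q2-0->q4 q2-1->q5 q3-0->q6 q3-1->q2 q4-0->q7 q4-1->q5 q5-0->q8 q5-1->q0 q6-0->q6 q6-1->q9 q7-0->q9 q7-1->q5 q8-0->q10 q8-1->q0 q9-0->q9 q9-1->q11 q10-0->q11 q10-1->q0 q11-0->q11 q11-1->q6

Build one automaton per condition and run them in lockstep. The first has 4 states tracking whether and how much of `000` has been seen; the second has 3 states tracking the count of `1`s modulo 3. A product state is a pair (one from each), accepting exactly when both do.
With 12 states:
          0    1  
>  q0     q1   q2 
   q1     q3   q2 
   q2     q4   q5 
   q3     q6   q2 
   q4     q7   q5 
   q5     q8   q0 
   q6     q6   q9 
   q7     q9   q5 
   q8    q10   q0 
 * q9     q9  q11 
   q10   q11   q0 
   q11   q11   q6 
(> = start, * = accepting)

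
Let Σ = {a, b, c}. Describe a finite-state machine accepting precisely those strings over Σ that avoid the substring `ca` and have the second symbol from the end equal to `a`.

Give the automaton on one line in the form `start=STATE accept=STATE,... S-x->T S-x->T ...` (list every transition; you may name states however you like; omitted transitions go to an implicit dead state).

start=q0 accept=q3,q4,q5 q0-a->q1 q0-b->q0 q0-c->q2 q1-a->q3 q1-b->q4 q1-c->q5 q2-a->q6 q2-b->q0 q2-c->q2 q3-a->q3 q3-b->q4 q3-c->q5 q4-a->q1 q4-b->q0 q4-c->q2 q5-a->q6 q5-b->q0 q5-c->q2 q6-a->q6 q6-b->q6 q6-c->q6

Run two small machines in parallel and take their product. One (3 states) tracks partial matches of the forbidden pattern `ca`; the other (13 states) tracks the last 2 symbols read. Each combined state is a pair, one component from each; accept when both components accept. Equivalent product states are then merged.
        a   b   c  
>  q0   q1  q0  q2 
   q1   q3  q4  q5 
   q2   q6  q0  q2 
 * q3   q3  q4  q5 
 * q4   q1  q0  q2 
 * q5   q6  q0  q2 
   q6   q6  q6  q6 
(> = start, * = accepting)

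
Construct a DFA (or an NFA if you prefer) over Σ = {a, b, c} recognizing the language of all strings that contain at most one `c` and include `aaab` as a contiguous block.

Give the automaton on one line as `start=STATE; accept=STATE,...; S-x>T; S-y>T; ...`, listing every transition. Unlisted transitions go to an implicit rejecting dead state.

start=s0; accept=s8,s10; s0-a>s1; s0-b>s0; s0-c>s2; s1-a>s3; s1-b>s0; s1-c>s2; s2-a>s4; s2-b>s2; s2-c>s5; s3-a>s6; s3-b>s0; s3-c>s2; s4-a>s7; s4-b>s2; s4-c>s5; s5-a>s5; s5-b>s5; s5-c>s5; s6-a>s6; s6-b>s8; s6-c>s2; s7-a>s9; s7-b>s2; s7-c>s5; s8-a>s8; s8-b>s8; s8-c>s10; s9-a>s9; s9-b>s10; s9-c>s5; s10-a>s10; s10-b>s10; s10-c>s5

Build one automaton per condition and run them in lockstep. One (3 states) tracks the count of `c`s, saturating at 2; the other (5 states) tracks whether and how much of `aaab` has been seen. Each combined state is a pair, one component from each; accept when both components accept. Equivalent product states are then merged.
With 11 states:
          a    b    c  
>  s0     s1   s0   s2 
   s1     s3   s0   s2 
   s2     s4   s2   s5 
   s3     s6   s0   s2 
   s4     s7   s2   s5 
   s5     s5   s5   s5 
   s6     s6   s8   s2 
   s7     s9   s2   s5 
 * s8     s8   s8  s10 
   s9     s9  s10   s5 
 * s10   s10  s10   s5 
(> = start, * = accepting)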